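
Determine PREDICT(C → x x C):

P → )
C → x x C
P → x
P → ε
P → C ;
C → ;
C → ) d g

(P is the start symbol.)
{ 'x' }

PREDICT(C → x x C) = (FIRST(RHS) \ {ε}) ∪ (FOLLOW(C) if ε ∈ FIRST(RHS), i.e. RHS ⇒* ε)
FIRST(x x C) = { 'x' }
ε ∉ FIRST(x x C), so FOLLOW(C) is not added.
PREDICT(C → x x C) = { 'x' }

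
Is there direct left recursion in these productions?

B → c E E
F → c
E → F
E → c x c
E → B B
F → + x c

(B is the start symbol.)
B → c E E: starts with c
F → c: starts with c
E → F: starts with F
E → c x c: starts with c
E → B B: starts with B
F → + x c: starts with '+'

No direct left recursion found.

Answer: No direct left recursion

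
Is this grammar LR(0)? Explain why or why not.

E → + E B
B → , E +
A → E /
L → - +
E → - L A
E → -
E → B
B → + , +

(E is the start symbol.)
A grammar is LR(0) if no state in the canonical LR(0) collection has:
  - both a shift item (dot before a terminal) and a complete item (shift-reduce conflict), or
  - two or more complete items (reduce-reduce conflict; the accept item [E' → E .] counts as a complete item here).

Augment with E' → E and build the canonical LR(0) collection (I0 = CLOSURE({[E' → . E]}), then GOTO on every symbol after a dot until no new states appear). It has 21 states:
  I0: { [B → . + , +], [B → . , E +], [E → . + E B], [E → . - L A], [E → . -], [E → . B], [E' → . E] }  — shift
  I1: { [B → + . , +], [B → . + , +], [B → . , E +], [E → + . E B], [E → . + E B], [E → . - L A], [E → . -], [E → . B] }  — shift
  I2: { [B → , . E +], [B → . + , +], [B → . , E +], [E → . + E B], [E → . - L A], [E → . -], [E → . B] }  — shift
  I3: { [E → - . L A], [E → - .], [L → . - +] }  — shift, reduce
  I4: { [E → B .] }  — reduce
  I5: { [E' → E .] }  — accept
  I6: { [L → - . +] }  — shift
  I7: { [A → . E /], [B → . + , +], [B → . , E +], [E → - L . A], [E → . + E B], [E → . - L A], [E → . -], [E → . B] }  — shift
  I8: { [E → - L A .] }  — reduce
  I9: { [A → E . /] }  — shift
  I10: { [A → E / .] }  — reduce
  I11: { [L → - + .] }  — reduce
  I12: { [B → , E . +] }  — shift
  I13: { [B → , E + .] }  — reduce
  I14: { [B → + , . +], [B → , . E +], [B → . + , +], [B → . , E +], [E → . + E B], [E → . - L A], [E → . -], [E → . B] }  — shift
  I15: { [B → . + , +], [B → . , E +], [E → + E . B] }  — shift
  I16: { [B → + . , +] }  — shift
  I17: { [E → + E B .] }  — reduce
  I18: { [B → + , . +] }  — shift
  I19: { [B → + , + .] }  — reduce
  I20: { [B → + , + .], [B → + . , +], [B → . + , +], [B → . , E +], [E → + . E B], [E → . + E B], [E → . - L A], [E → . -], [E → . B] }  — shift, reduce

Conflict in state I3:
  Shift-reduce conflict between [E → - .] and [L → . - +]
So the grammar is NOT LR(0).

Answer: No. Shift-reduce conflict between [E → - .] and [L → . - +]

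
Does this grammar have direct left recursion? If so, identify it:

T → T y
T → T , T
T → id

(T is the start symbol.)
Direct left recursion occurs when N → N α for some non-terminal N (the right-hand side begins with the left-hand side itself).

T → T y: LEFT RECURSIVE (starts with T)
T → T , T: LEFT RECURSIVE (starts with T)
T → id: starts with id

The grammar has direct left recursion on: T.

Answer: Yes, T is left-recursive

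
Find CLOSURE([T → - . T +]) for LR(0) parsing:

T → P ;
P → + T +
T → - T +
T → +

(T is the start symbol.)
{ [P → . + T +], [T → - . T +], [T → . +], [T → . - T +], [T → . P ;] }

To compute CLOSURE, for each item [A → α.Bβ] where B is a non-terminal, add [B → .γ] for all productions B → γ; repeat for the newly added items until nothing changes.

Start with: [T → - . T +]
  [T → - . T +] has the dot before T: add [T → . P ;], [T → . - T +], [T → . +]
  [T → . P ;] has the dot before P: add [P → . + T +]
No further items can be added.

CLOSURE = { [P → . + T +], [T → - . T +], [T → . +], [T → . - T +], [T → . P ;] }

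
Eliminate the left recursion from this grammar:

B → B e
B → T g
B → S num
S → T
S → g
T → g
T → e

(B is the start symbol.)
B is directly left-recursive. The standard transformation for
  A → A α₁ | ... | A α_m | β₁ | ... | β_n
is
  A  → β₁ A' | ... | β_n A'
  A' → α₁ A' | ... | α_m A' | ε

B → T g becomes B → T g B'
B → S num becomes B → S num B'
B → B e becomes B' → e B'
Add B' → ε

Productions for other non-terminals are unchanged:
  S → T
  S → g
  T → g
  T → e

Resulting grammar:
B → T g B'
B → S num B'
B' → e B'
B' → ε
S → T
S → g
T → g
T → e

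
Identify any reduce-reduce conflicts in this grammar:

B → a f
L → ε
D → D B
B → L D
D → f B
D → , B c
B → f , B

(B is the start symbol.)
Yes — I9: [B → L D .] vs [L → .]

A reduce-reduce conflict occurs when an LR(0) state has two complete items [A → α .] and [B → β .] — both call for a reduction, and with no lookahead the parser cannot choose between them.

Augment with B' → B and build the canonical LR(0) collection (I0 = CLOSURE({[B' → . B]}), then GOTO on every symbol after a dot until no new states appear). It has 15 states:
  I0: { [B → . L D], [B → . a f], [B → . f , B], [B' → . B], [L → .] }  — shift, reduce
  I1: { [B' → B .] }  — accept
  I2: { [B → L . D], [D → . , B c], [D → . D B], [D → . f B] }  — shift
  I3: { [B → a . f] }  — shift
  I4: { [B → f . , B] }  — shift
  I5: { [B → . L D], [B → . a f], [B → . f , B], [B → f , . B], [L → .] }  — shift, reduce
  I6: { [B → f , B .] }  — reduce
  I7: { [B → a f .] }  — reduce
  I8: { [B → . L D], [B → . a f], [B → . f , B], [D → , . B c], [L → .] }  — shift, reduce
  I9: { [B → . L D], [B → . a f], [B → . f , B], [B → L D .], [D → D . B], [L → .] }  — shift, 2 reduces
  I10: { [B → . L D], [B → . a f], [B → . f , B], [D → f . B], [L → .] }  — shift, reduce
  I11: { [D → f B .] }  — reduce
  I12: { [D → D B .] }  — reduce
  I13: { [D → , B . c] }  — shift
  I14: { [D → , B c .] }  — reduce

I9 contains complete items [B → L D .], [L → .] — reduce-reduce conflict.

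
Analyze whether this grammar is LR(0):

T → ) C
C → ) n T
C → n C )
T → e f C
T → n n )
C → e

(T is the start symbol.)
A grammar is LR(0) if no state in the canonical LR(0) collection has:
  - both a shift item (dot before a terminal) and a complete item (shift-reduce conflict), or
  - two or more complete items (reduce-reduce conflict; the accept item [T' → T .] counts as a complete item here).

Augment with T' → T and build the canonical LR(0) collection (I0 = CLOSURE({[T' → . T]}), then GOTO on every symbol after a dot until no new states appear). It has 17 states:
  I0: { [T → . ) C], [T → . e f C], [T → . n n )], [T' → . T] }  — shift
  I1: { [C → . ) n T], [C → . e], [C → . n C )], [T → ) . C] }  — shift
  I2: { [T' → T .] }  — accept
  I3: { [T → e . f C] }  — shift
  I4: { [T → n . n )] }  — shift
  I5: { [T → n n . )] }  — shift
  I6: { [T → n n ) .] }  — reduce
  I7: { [C → . ) n T], [C → . e], [C → . n C )], [T → e f . C] }  — shift
  I8: { [C → ) . n T] }  — shift
  I9: { [T → e f C .] }  — reduce
  I10: { [C → e .] }  — reduce
  I11: { [C → . ) n T], [C → . e], [C → . n C )], [C → n . C )] }  — shift
  I12: { [C → n C . )] }  — shift
  I13: { [C → n C ) .] }  — reduce
  I14: { [C → ) n . T], [T → . ) C], [T → . e f C], [T → . n n )] }  — shift
  I15: { [C → ) n T .] }  — reduce
  I16: { [T → ) C .] }  — reduce

Every state is either a pure shift/goto state or contains exactly one complete item and nothing to shift — no conflicts. The grammar is LR(0).

Answer: Yes, the grammar is LR(0)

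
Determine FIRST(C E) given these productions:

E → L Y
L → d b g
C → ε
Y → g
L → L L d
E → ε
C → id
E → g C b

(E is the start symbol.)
FIRST sets of the non-terminals involved (from the grammar, by fixed-point iteration):
  FIRST(C) = { 'id', ε }
  FIRST(E) = { 'd', 'g', ε }

To compute FIRST(C E), process the symbols left to right:
Symbol C is a non-terminal. Add FIRST(C) \ {ε} = { 'id' }
C is nullable (ε ∈ FIRST(C)), continue to the next symbol.
Symbol E is a non-terminal. Add FIRST(E) \ {ε} = { 'd', 'g' }
E is nullable (ε ∈ FIRST(E)), continue to the next symbol.
All symbols are nullable, so ε is in the result.
FIRST(C E) = { 'd', 'g', 'id', ε }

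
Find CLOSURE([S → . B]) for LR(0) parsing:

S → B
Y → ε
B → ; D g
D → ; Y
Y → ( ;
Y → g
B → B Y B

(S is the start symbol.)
{ [B → . ; D g], [B → . B Y B], [S → . B] }

Start with: [S → . B]
  [S → . B] has the dot before B: add [B → . ; D g], [B → . B Y B]
No further items can be added.

CLOSURE = { [B → . ; D g], [B → . B Y B], [S → . B] }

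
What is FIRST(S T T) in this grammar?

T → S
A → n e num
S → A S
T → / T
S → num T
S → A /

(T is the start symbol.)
FIRST sets of the non-terminals involved (from the grammar, by fixed-point iteration):
  FIRST(S) = { 'n', 'num' }

To compute FIRST(S T T), process the symbols left to right:
Symbol S is a non-terminal. Add FIRST(S) \ {ε} = { 'n', 'num' }
S is not nullable (ε ∉ FIRST(S)), so stop here.
FIRST(S T T) = { 'n', 'num' }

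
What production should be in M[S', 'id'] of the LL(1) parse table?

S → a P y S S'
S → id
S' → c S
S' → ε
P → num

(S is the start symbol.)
To find M[S', 'id'], we find productions for S' where 'id' is in the predict set (PREDICT(N → α) = (FIRST(α) \ {ε}) ∪ (FOLLOW(N) if α ⇒* ε)).

Relevant sets:
  FOLLOW(S') = { $, 'c' }

S' → c S: PREDICT = { 'c' }
S' → ε: PREDICT = { $, 'c' }

M[S', 'id'] is empty (no production applies)

Answer: Empty (error entry)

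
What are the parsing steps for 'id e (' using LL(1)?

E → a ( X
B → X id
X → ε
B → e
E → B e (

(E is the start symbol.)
LL(1) parsing maintains a stack (initially the start symbol over $) and the input. At each step: if the stack top is a terminal, match it against the current input token; if it is a non-terminal N, replace it with the RHS of M[N, lookahead] (the unique production whose predict set contains the lookahead).

Stack is shown with the top on the left.

Stack       Input     Action
----------------------------
E $         id e ( $  output E → B e (
B e ( $     id e ( $  output B → X id
X id e ( $  id e ( $  output X → ε
id e ( $    id e ( $  match 'id'
e ( $       e ( $     match 'e'
( $         ( $       match '('
$           $         accept

The string is accepted.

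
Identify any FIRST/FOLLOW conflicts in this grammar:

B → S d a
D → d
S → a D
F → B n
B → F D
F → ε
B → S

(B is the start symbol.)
Nullable non-terminals: F.
FIRST sets used below: FIRST(B) = { 'a', 'd' }

F: nullable alternative(s) F → ε; FOLLOW(F) = { 'd' }
  F → B n: FIRST \ {ε} = { 'a', 'd' } — overlaps FOLLOW(F) on { 'd' }: CONFLICT
  F → ε: FIRST \ {ε} = { } — this is the only nullable alternative, skip

B, D, S have no nullable alternative, so no FIRST/FOLLOW check is needed there.

So the grammar has 1 FIRST/FOLLOW conflict (marked CONFLICT above).

Answer: Yes. F → B n with FOLLOW(F) on { 'd' }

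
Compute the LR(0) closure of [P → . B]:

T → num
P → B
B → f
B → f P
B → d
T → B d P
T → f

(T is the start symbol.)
To compute CLOSURE, for each item [A → α.Bβ] where B is a non-terminal, add [B → .γ] for all productions B → γ; repeat for the newly added items until nothing changes.

Start with: [P → . B]
  [P → . B] has the dot before B: add [B → . f], [B → . f P], [B → . d]
No further items can be added.

CLOSURE = { [B → . d], [B → . f P], [B → . f], [P → . B] }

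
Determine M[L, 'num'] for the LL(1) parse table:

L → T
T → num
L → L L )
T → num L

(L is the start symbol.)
L → T, L → L L )

To find M[L, 'num'], we find productions for L where 'num' is in the predict set (PREDICT(N → α) = (FIRST(α) \ {ε}) ∪ (FOLLOW(N) if α ⇒* ε)).

Relevant sets:
  FIRST(T) = { 'num' }
  FIRST(L) = { 'num' }

L → T: PREDICT = { 'num' }
  'num' is in predict set, so this production goes in M[L, 'num']
L → L L ): PREDICT = { 'num' }
  'num' is in predict set, so this production goes in M[L, 'num']

M[L, 'num'] = L → T, L → L L )  (a multiply-defined cell — the grammar is not LL(1))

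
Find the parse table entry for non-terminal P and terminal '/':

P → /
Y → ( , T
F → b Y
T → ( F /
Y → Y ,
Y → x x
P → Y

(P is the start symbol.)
P → /

To find M[P, '/'], we find productions for P where '/' is in the predict set (PREDICT(N → α) = (FIRST(α) \ {ε}) ∪ (FOLLOW(N) if α ⇒* ε)).

Relevant sets:
  FIRST(Y) = { '(', 'x' }

P → /: PREDICT = { '/' }
  '/' is in predict set, so this production goes in M[P, '/']
P → Y: PREDICT = { '(', 'x' }

M[P, '/'] = P → /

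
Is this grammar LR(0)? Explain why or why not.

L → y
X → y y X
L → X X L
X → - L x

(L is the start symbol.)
A grammar is LR(0) if no state in the canonical LR(0) collection has:
  - both a shift item (dot before a terminal) and a complete item (shift-reduce conflict), or
  - two or more complete items (reduce-reduce conflict; the accept item [L' → L .] counts as a complete item here).

Augment with L' → L and build the canonical LR(0) collection (I0 = CLOSURE({[L' → . L]}), then GOTO on every symbol after a dot until no new states appear). It has 12 states:
  I0: { [L → . X X L], [L → . y], [L' → . L], [X → . - L x], [X → . y y X] }  — shift
  I1: { [L → . X X L], [L → . y], [X → - . L x], [X → . - L x], [X → . y y X] }  — shift
  I2: { [L' → L .] }  — accept
  I3: { [L → X . X L], [X → . - L x], [X → . y y X] }  — shift
  I4: { [L → y .], [X → y . y X] }  — shift, reduce
  I5: { [X → . - L x], [X → . y y X], [X → y y . X] }  — shift
  I6: { [X → y y X .] }  — reduce
  I7: { [X → y . y X] }  — shift
  I8: { [L → . X X L], [L → . y], [L → X X . L], [X → . - L x], [X → . y y X] }  — shift
  I9: { [L → X X L .] }  — reduce
  I10: { [X → - L . x] }  — shift
  I11: { [X → - L x .] }  — reduce

Conflict in state I4:
  Shift-reduce conflict between [L → y .] and [X → y . y X]
So the grammar is NOT LR(0).

Answer: No. Shift-reduce conflict between [L → y .] and [X → y . y X]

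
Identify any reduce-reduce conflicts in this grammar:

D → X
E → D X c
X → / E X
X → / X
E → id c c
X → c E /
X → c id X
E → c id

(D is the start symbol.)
A reduce-reduce conflict occurs when an LR(0) state has two complete items [A → α .] and [B → β .] — both call for a reduction, and with no lookahead the parser cannot choose between them.

Augment with D' → D and build the canonical LR(0) collection (I0 = CLOSURE({[D' → . D]}), then GOTO on every symbol after a dot until no new states appear). It has 22 states:
  I0: { [D → . X], [D' → . D], [X → . / E X], [X → . / X], [X → . c E /], [X → . c id X] }  — shift
  I1: { [D → . X], [E → . D X c], [E → . c id], [E → . id c c], [X → . / E X], [X → . / X], [X → . c E /], [X → . c id X], [X → / . E X], [X → / . X] }  — shift
  I2: { [D' → D .] }  — accept
  I3: { [D → X .] }  — reduce
  I4: { [D → . X], [E → . D X c], [E → . c id], [E → . id c c], [X → . / E X], [X → . / X], [X → . c E /], [X → . c id X], [X → c . E /], [X → c . id X] }  — shift
  I5: { [E → D . X c], [X → . / E X], [X → . / X], [X → . c E /], [X → . c id X] }  — shift
  I6: { [X → c E . /] }  — shift
  I7: { [D → . X], [E → . D X c], [E → . c id], [E → . id c c], [E → c . id], [X → . / E X], [X → . / X], [X → . c E /], [X → . c id X], [X → c . E /], [X → c . id X] }  — shift
  I8: { [E → id . c c], [X → . / E X], [X → . / X], [X → . c E /], [X → . c id X], [X → c id . X] }  — shift
  I9: { [X → c id X .] }  — reduce
  I10: { [D → . X], [E → . D X c], [E → . c id], [E → . id c c], [E → id c . c], [X → . / E X], [X → . / X], [X → . c E /], [X → . c id X], [X → c . E /], [X → c . id X] }  — shift
  I11: { [D → . X], [E → . D X c], [E → . c id], [E → . id c c], [E → c . id], [E → id c c .], [X → . / E X], [X → . / X], [X → . c E /], [X → . c id X], [X → c . E /], [X → c . id X] }  — shift, reduce
  I12: { [E → c id .], [E → id . c c], [X → . / E X], [X → . / X], [X → . c E /], [X → . c id X], [X → c id . X] }  — shift, reduce
  I13: { [X → c E / .] }  — reduce
  I14: { [E → D X . c] }  — shift
  I15: { [E → D X c .] }  — reduce
  I16: { [X → . / E X], [X → . / X], [X → . c E /], [X → . c id X], [X → / E . X] }  — shift
  I17: { [D → X .], [X → / X .] }  — 2 reduces
  I18: { [E → id . c c] }  — shift
  I19: { [E → id c . c] }  — shift
  I20: { [E → id c c .] }  — reduce
  I21: { [X → / E X .] }  — reduce

I17 contains complete items [D → X .], [X → / X .] — reduce-reduce conflict.

Answer: Yes — I17: [D → X .] vs [X → / X .]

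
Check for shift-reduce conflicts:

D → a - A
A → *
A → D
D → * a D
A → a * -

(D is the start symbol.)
A shift-reduce conflict occurs when an LR(0) state has both:
  - a complete (reduce) item [A → α .] (dot at the end), and
  - a shift item [B → β . c γ] (dot before a terminal).

Augment with D' → D and build the canonical LR(0) collection (I0 = CLOSURE({[D' → . D]}), then GOTO on every symbol after a dot until no new states appear). It has 13 states:
  I0: { [D → . * a D], [D → . a - A], [D' → . D] }  — shift
  I1: { [D → * . a D] }  — shift
  I2: { [D' → D .] }  — accept
  I3: { [D → a . - A] }  — shift
  I4: { [A → . *], [A → . D], [A → . a * -], [D → . * a D], [D → . a - A], [D → a - . A] }  — shift
  I5: { [A → * .], [D → * . a D] }  — shift, reduce
  I6: { [D → a - A .] }  — reduce
  I7: { [A → D .] }  — reduce
  I8: { [A → a . * -], [D → a . - A] }  — shift
  I9: { [A → a * . -] }  — shift
  I10: { [A → a * - .] }  — reduce
  I11: { [D → * a . D], [D → . * a D], [D → . a - A] }  — shift
  I12: { [D → * a D .] }  — reduce

I5 contains reduce item [A → * .] and shift item [D → * . a D] — shift-reduce conflict.

Answer: Yes — I5: [A → * .] vs [D → * . a D]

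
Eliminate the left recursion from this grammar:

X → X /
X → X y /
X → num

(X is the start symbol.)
X → num X'
X' → / X'
X' → y / X'
X' → ε

X is directly left-recursive. The standard transformation for
  A → A α₁ | ... | A α_m | β₁ | ... | β_n
is
  A  → β₁ A' | ... | β_n A'
  A' → α₁ A' | ... | α_m A' | ε

X → num becomes X → num X'
X → X / becomes X' → / X'
X → X y / becomes X' → y / X'
Add X' → ε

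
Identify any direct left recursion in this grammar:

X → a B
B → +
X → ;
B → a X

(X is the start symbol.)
No direct left recursion

X → a B: starts with a
B → +: starts with '+'
X → ;: starts with ';'
B → a X: starts with a

No direct left recursion found.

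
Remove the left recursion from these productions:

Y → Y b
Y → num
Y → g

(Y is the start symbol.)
Y is directly left-recursive. The standard transformation for
  A → A α₁ | ... | A α_m | β₁ | ... | β_n
is
  A  → β₁ A' | ... | β_n A'
  A' → α₁ A' | ... | α_m A' | ε

Y → num becomes Y → num Y'
Y → g becomes Y → g Y'
Y → Y b becomes Y' → b Y'
Add Y' → ε

Resulting grammar:
Y → num Y'
Y → g Y'
Y' → b Y'
Y' → ε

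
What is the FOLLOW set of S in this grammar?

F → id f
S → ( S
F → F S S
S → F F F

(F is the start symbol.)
{ $, '(', 'id' }

In S → ( S: S is at the end; this adds FOLLOW(S) to itself — nothing new
In F → F S S: S is followed by S, add FIRST(S) \ {ε} = { '(', 'id' }
In F → F S S: S is at the end, add FOLLOW(F)

The FOLLOW sets referred to above (computed the same way, to a fixed point):
  FOLLOW(F) = { $, '(', 'id' }

Taking the union: FOLLOW(S) = { $, '(', 'id' }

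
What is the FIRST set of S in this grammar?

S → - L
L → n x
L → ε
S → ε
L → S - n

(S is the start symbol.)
To compute FIRST(S), examine every production with S on the left-hand side, reading each right-hand side left to right until a non-nullable symbol is reached.

From S → - L:
  - '-' is a terminal: add '-' and stop
From S → ε:
  - ε-production, so ε ∈ FIRST(S)

Collecting: FIRST(S) = { '-', ε }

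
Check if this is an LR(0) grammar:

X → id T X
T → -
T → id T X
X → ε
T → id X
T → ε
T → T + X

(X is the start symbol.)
No. Shift-reduce conflict between [X → .] and [X → . id T X]

A grammar is LR(0) if no state in the canonical LR(0) collection has:
  - both a shift item (dot before a terminal) and a complete item (shift-reduce conflict), or
  - two or more complete items (reduce-reduce conflict; the accept item [X' → X .] counts as a complete item here).

Augment with X' → X and build the canonical LR(0) collection (I0 = CLOSURE({[X' → . X]}), then GOTO on every symbol after a dot until no new states appear). It has 15 states:
  I0: { [X → . id T X], [X → .], [X' → . X] }  — shift, reduce
  I1: { [X' → X .] }  — accept
  I2: { [T → . -], [T → . T + X], [T → . id T X], [T → . id X], [T → .], [X → id . T X] }  — shift, reduce
  I3: { [T → - .] }  — reduce
  I4: { [T → T . + X], [X → . id T X], [X → .], [X → id T . X] }  — shift, reduce
  I5: { [T → . -], [T → . T + X], [T → . id T X], [T → . id X], [T → .], [T → id . T X], [T → id . X], [X → . id T X], [X → .] }  — shift, 2 reduces
  I6: { [T → T . + X], [T → id T . X], [X → . id T X], [X → .] }  — shift, reduce
  I7: { [T → id X .] }  — reduce
  I8: { [T → . -], [T → . T + X], [T → . id T X], [T → . id X], [T → .], [T → id . T X], [T → id . X], [X → . id T X], [X → .], [X → id . T X] }  — shift, 2 reduces
  I9: { [T → T . + X], [T → id T . X], [X → . id T X], [X → .], [X → id T . X] }  — shift, reduce
  I10: { [T → T + . X], [X → . id T X], [X → .] }  — shift, reduce
  I11: { [T → id T X .], [X → id T X .] }  — 2 reduces
  I12: { [T → T + X .] }  — reduce
  I13: { [T → id T X .] }  — reduce
  I14: { [X → id T X .] }  — reduce

Conflict in state I0:
  Shift-reduce conflict between [X → .] and [X → . id T X]
So the grammar is NOT LR(0).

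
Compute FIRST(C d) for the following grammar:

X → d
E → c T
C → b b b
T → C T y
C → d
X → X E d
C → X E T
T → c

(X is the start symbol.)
FIRST sets of the non-terminals involved (from the grammar, by fixed-point iteration):
  FIRST(C) = { 'b', 'd' }

To compute FIRST(C d), process the symbols left to right:
Symbol C is a non-terminal. Add FIRST(C) \ {ε} = { 'b', 'd' }
C is not nullable (ε ∉ FIRST(C)), so stop here.
FIRST(C d) = { 'b', 'd' }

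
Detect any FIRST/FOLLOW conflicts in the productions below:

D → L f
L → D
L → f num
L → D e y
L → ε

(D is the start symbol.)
Nullable non-terminals: L.
FIRST sets used below: FIRST(D) = { 'f' }

L: nullable alternative(s) L → ε; FOLLOW(L) = { 'f' }
  L → D: FIRST \ {ε} = { 'f' } — overlaps FOLLOW(L) on { 'f' }: CONFLICT
  L → f num: FIRST \ {ε} = { 'f' } — overlaps FOLLOW(L) on { 'f' }: CONFLICT
  L → D e y: FIRST \ {ε} = { 'f' } — overlaps FOLLOW(L) on { 'f' }: CONFLICT
  L → ε: FIRST \ {ε} = { } — this is the only nullable alternative, skip

D has no nullable alternative, so no FIRST/FOLLOW check is needed there.

So the grammar has 3 FIRST/FOLLOW conflicts (marked CONFLICT above).

Answer: Yes. L → D with FOLLOW(L) on { 'f' }; L → f num with FOLLOW(L) on { 'f' }; L → D e y with FOLLOW(L) on { 'f' }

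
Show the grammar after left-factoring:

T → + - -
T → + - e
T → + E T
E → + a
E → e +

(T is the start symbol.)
T → + T'
T' → - T''
T'' → -
T'' → e
T' → E T
E → + a
E → e +

Left-factoring transforms A → αβ₁ | αβ₂ into A → αA' and A' → β₁ | β₂
(α is the longest common prefix among the alternatives). Repeat until
no nonterminal has two alternatives with a common prefix.

Round 1: T has alternatives sharing prefix '+'. Introduce T': T → + T'
  Add: T' → - -
  Add: T' → - e
  Add: T' → E T

Round 2: T' has alternatives sharing prefix '-'. Introduce T'': T' → - T''
  Add: T'' → -
  Add: T'' → e

No remaining common prefixes — done.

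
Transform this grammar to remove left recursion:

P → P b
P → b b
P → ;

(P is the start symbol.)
P → b b P'
P → ; P'
P' → b P'
P' → ε

P is directly left-recursive. The standard transformation for
  A → A α₁ | ... | A α_m | β₁ | ... | β_n
is
  A  → β₁ A' | ... | β_n A'
  A' → α₁ A' | ... | α_m A' | ε

P → b b becomes P → b b P'
P → ; becomes P → ; P'
P → P b becomes P' → b P'
Add P' → ε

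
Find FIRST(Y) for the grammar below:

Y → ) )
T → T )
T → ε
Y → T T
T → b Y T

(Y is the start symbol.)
{ ')', 'b', ε }

To compute FIRST(Y), examine every production with Y on the left-hand side, reading each right-hand side left to right until a non-nullable symbol is reached.

FIRST sets of the other non-terminals involved (by the same procedure, iterated to a fixed point):
  FIRST(T) = { ')', 'b', ε }

From Y → ) ):
  - ')' is a terminal: add ')' and stop
From Y → T T:
  - T is a non-terminal: add FIRST(T) \ {ε} = { ')', 'b' }
    T is nullable, so continue to the next symbol
  - T is a non-terminal: add FIRST(T) \ {ε} = { ')', 'b' }
    T is nullable and nothing follows, so the whole right-hand side can vanish: ε ∈ FIRST(Y)

Collecting: FIRST(Y) = { ')', 'b', ε }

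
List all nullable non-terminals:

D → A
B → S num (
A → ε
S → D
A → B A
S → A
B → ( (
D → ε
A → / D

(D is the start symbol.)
{ 'A', 'D', 'S' }

A non-terminal is nullable if it can derive ε (the empty string): either it has an ε-production, or it has a production whose right-hand side consists entirely of nullable non-terminals.

ε-productions: A → ε, D → ε
So A, D are immediately nullable.
S → D: every symbol on the right is nullable, so S is nullable too.
No further non-terminal can be added: every production for the remaining non-terminals contains a terminal or a non-nullable non-terminal.
Nullable = { 'A', 'D', 'S' }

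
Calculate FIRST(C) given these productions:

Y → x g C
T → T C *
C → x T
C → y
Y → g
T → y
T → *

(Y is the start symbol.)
To compute FIRST(C), examine every production with C on the left-hand side, reading each right-hand side left to right until a non-nullable symbol is reached.

From C → x T:
  - x is a terminal: add 'x' and stop
From C → y:
  - y is a terminal: add 'y' and stop

Collecting: FIRST(C) = { 'x', 'y' }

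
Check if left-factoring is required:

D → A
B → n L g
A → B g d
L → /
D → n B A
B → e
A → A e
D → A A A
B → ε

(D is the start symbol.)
Yes, D has productions with common prefix 'A'

Left-factoring is needed when two productions for the same non-terminal
share a common prefix on the right-hand side.

Productions for D:
  D → A
  D → n B A
  D → A A A
Productions for B:
  B → n L g
  B → e
  B → ε
Productions for A:
  A → B g d
  A → A e

Found common prefix 'A' in productions for D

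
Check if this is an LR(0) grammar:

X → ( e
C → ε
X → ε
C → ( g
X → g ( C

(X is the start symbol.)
A grammar is LR(0) if no state in the canonical LR(0) collection has:
  - both a shift item (dot before a terminal) and a complete item (shift-reduce conflict), or
  - two or more complete items (reduce-reduce conflict; the accept item [X' → X .] counts as a complete item here).

Augment with X' → X and build the canonical LR(0) collection (I0 = CLOSURE({[X' → . X]}), then GOTO on every symbol after a dot until no new states appear). It has 9 states:
  I0: { [X → . ( e], [X → . g ( C], [X → .], [X' → . X] }  — shift, reduce
  I1: { [X → ( . e] }  — shift
  I2: { [X' → X .] }  — accept
  I3: { [X → g . ( C] }  — shift
  I4: { [C → . ( g], [C → .], [X → g ( . C] }  — shift, reduce
  I5: { [C → ( . g] }  — shift
  I6: { [X → g ( C .] }  — reduce
  I7: { [C → ( g .] }  — reduce
  I8: { [X → ( e .] }  — reduce

Conflict in state I0:
  Shift-reduce conflict between [X → .] and [X → . ( e]
So the grammar is NOT LR(0).

Answer: No. Shift-reduce conflict between [X → .] and [X → . ( e]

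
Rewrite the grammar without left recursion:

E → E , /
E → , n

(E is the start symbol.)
E → , n E'
E' → , / E'
E' → ε

E is directly left-recursive. The standard transformation for
  A → A α₁ | ... | A α_m | β₁ | ... | β_n
is
  A  → β₁ A' | ... | β_n A'
  A' → α₁ A' | ... | α_m A' | ε

E → , n becomes E → , n E'
E → E , / becomes E' → , / E'
Add E' → ε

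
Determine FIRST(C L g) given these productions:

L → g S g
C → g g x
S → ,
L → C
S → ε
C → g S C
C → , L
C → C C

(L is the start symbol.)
{ ',', 'g' }

FIRST sets of the non-terminals involved (from the grammar, by fixed-point iteration):
  FIRST(C) = { ',', 'g' }

To compute FIRST(C L g), process the symbols left to right:
Symbol C is a non-terminal. Add FIRST(C) \ {ε} = { ',', 'g' }
C is not nullable (ε ∉ FIRST(C)), so stop here.
FIRST(C L g) = { ',', 'g' }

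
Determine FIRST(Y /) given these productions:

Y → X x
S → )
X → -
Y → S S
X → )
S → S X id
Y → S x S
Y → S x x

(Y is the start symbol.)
{ ')', '-' }

FIRST sets of the non-terminals involved (from the grammar, by fixed-point iteration):
  FIRST(Y) = { ')', '-' }

To compute FIRST(Y /), process the symbols left to right:
Symbol Y is a non-terminal. Add FIRST(Y) \ {ε} = { ')', '-' }
Y is not nullable (ε ∉ FIRST(Y)), so stop here.
FIRST(Y /) = { ')', '-' }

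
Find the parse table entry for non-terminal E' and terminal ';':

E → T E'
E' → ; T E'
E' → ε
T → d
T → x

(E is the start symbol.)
E' → ; T E'

To find M[E', ';'], we find productions for E' where ';' is in the predict set (PREDICT(N → α) = (FIRST(α) \ {ε}) ∪ (FOLLOW(N) if α ⇒* ε)).

Relevant sets:
  FOLLOW(E') = { $ }

E' → ; T E': PREDICT = { ';' }
  ';' is in predict set, so this production goes in M[E', ';']
E' → ε: PREDICT = { $ }

M[E', ';'] = E' → ; T E'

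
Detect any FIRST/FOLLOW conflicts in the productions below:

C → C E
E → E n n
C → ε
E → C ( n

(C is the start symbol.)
Nullable non-terminals: C.
FIRST sets used below: FIRST(C) = { '(', ε }, FIRST(E) = { '(' }

C: nullable alternative(s) C → ε; FOLLOW(C) = { $, '(' }
  C → C E: FIRST \ {ε} = { '(' } — overlaps FOLLOW(C) on { '(' }: CONFLICT
  C → ε: FIRST \ {ε} = { } — this is the only nullable alternative, skip

E has no nullable alternative, so no FIRST/FOLLOW check is needed there.

So the grammar has 1 FIRST/FOLLOW conflict (marked CONFLICT above).

Answer: Yes. C → C E with FOLLOW(C) on { '(' }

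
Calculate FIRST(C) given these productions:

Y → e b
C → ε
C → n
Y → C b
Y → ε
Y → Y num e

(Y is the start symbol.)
{ 'n', ε }

From C → ε:
  - ε-production, so ε ∈ FIRST(C)
From C → n:
  - n is a terminal: add 'n' and stop

Collecting: FIRST(C) = { 'n', ε }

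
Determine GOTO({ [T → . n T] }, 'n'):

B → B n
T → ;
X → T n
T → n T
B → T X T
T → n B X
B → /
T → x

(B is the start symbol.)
GOTO(I, 'n') = CLOSURE({ [A → αX.β] : [A → α.Xβ] ∈ I, X = 'n' })

Items with dot before 'n', with the dot advanced:
  [T → . n T] → [T → n . T]
Closure of the advanced items:
  [T → n . T] has the dot before T: add [T → . ;], [T → . n T], [T → . n B X], [T → . x]

GOTO = { [T → . ;], [T → . n B X], [T → . n T], [T → . x], [T → n . T] }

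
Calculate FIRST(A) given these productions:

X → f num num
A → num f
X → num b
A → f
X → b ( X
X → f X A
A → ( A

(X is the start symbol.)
{ '(', 'f', 'num' }

To compute FIRST(A), examine every production with A on the left-hand side, reading each right-hand side left to right until a non-nullable symbol is reached.

From A → num f:
  - num is a terminal: add 'num' and stop
From A → f:
  - f is a terminal: add 'f' and stop
From A → ( A:
  - '(' is a terminal: add '(' and stop

Collecting: FIRST(A) = { '(', 'f', 'num' }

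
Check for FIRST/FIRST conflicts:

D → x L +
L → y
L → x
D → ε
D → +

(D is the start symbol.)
No FIRST/FIRST conflicts.

Productions for D:
  D → x L +: FIRST = { 'x' }
  D → ε: FIRST = { ε }
  D → +: FIRST = { '+' }
Productions for L:
  L → y: FIRST = { 'y' }
  L → x: FIRST = { 'x' }

All alternatives of each non-terminal have pairwise disjoint FIRST sets.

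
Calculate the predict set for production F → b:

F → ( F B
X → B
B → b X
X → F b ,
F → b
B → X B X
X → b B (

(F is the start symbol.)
{ 'b' }

PREDICT(F → b) = (FIRST(RHS) \ {ε}) ∪ (FOLLOW(F) if ε ∈ FIRST(RHS), i.e. RHS ⇒* ε)
FIRST(b) = { 'b' }
ε ∉ FIRST(b), so FOLLOW(F) is not added.
PREDICT(F → b) = { 'b' }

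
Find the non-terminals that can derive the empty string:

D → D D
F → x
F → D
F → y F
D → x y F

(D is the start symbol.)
None

There are no ε-productions, so no non-terminal can derive ε.
No non-terminals are nullable.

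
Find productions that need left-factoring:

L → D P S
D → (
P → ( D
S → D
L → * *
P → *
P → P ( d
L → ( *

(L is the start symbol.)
Left-factoring is needed when two productions for the same non-terminal
share a common prefix on the right-hand side.

Productions for L:
  L → D P S
  L → * *
  L → ( *
Productions for P:
  P → ( D
  P → *
  P → P ( d

No common prefixes found.

Answer: No, left-factoring is not needed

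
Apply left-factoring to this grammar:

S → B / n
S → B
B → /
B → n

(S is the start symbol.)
Left-factoring transforms A → αβ₁ | αβ₂ into A → αA' and A' → β₁ | β₂
(α is the longest common prefix among the alternatives). Repeat until
no nonterminal has two alternatives with a common prefix.

Round 1: S has alternatives sharing prefix 'B'. Introduce S': S → B S'
  Add: S' → / n
  Add: S' → ε

No remaining common prefixes — done.

Resulting grammar:
S → B S'
S' → / n
S' → ε
B → /
B → n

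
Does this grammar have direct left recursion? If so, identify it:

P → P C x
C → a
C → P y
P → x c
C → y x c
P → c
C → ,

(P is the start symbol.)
Direct left recursion occurs when N → N α for some non-terminal N (the right-hand side begins with the left-hand side itself).

P → P C x: LEFT RECURSIVE (starts with P)
C → a: starts with a
C → P y: starts with P
P → x c: starts with x
C → y x c: starts with y
P → c: starts with c
C → ,: starts with ','

The grammar has direct left recursion on: P.

Answer: Yes, P is left-recursive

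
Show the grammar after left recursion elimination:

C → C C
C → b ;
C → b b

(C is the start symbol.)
C is directly left-recursive. The standard transformation for
  A → A α₁ | ... | A α_m | β₁ | ... | β_n
is
  A  → β₁ A' | ... | β_n A'
  A' → α₁ A' | ... | α_m A' | ε

C → b ; becomes C → b ; C'
C → b b becomes C → b b C'
C → C C becomes C' → C C'
Add C' → ε

Resulting grammar:
C → b ; C'
C → b b C'
C' → C C'
C' → ε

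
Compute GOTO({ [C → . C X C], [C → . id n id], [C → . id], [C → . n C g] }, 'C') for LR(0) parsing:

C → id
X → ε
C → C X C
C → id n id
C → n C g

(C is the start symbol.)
{ [C → C . X C], [X → .] }

GOTO(I, 'C') = CLOSURE({ [A → αX.β] : [A → α.Xβ] ∈ I, X = 'C' })

Items with dot before 'C', with the dot advanced:
  [C → . C X C] → [C → C . X C]
Closure of the advanced items:
  [C → C . X C] has the dot before X: add [X → .]

GOTO = { [C → C . X C], [X → .] }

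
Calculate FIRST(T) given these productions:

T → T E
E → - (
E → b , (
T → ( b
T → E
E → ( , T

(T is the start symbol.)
{ '(', '-', 'b' }

FIRST sets of the other non-terminals involved (by the same procedure, iterated to a fixed point):
  FIRST(E) = { '(', '-', 'b' }

From T → T E:
  - T is the symbol being defined: contributes nothing new
    T is not nullable, so stop
From T → ( b:
  - '(' is a terminal: add '(' and stop
From T → E:
  - E is a non-terminal: add FIRST(E) \ {ε} = { '(', '-', 'b' }
    E is not nullable, so stop

Collecting: FIRST(T) = { '(', '-', 'b' }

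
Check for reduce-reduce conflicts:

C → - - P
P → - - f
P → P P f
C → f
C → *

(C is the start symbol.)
No reduce-reduce conflicts

A reduce-reduce conflict occurs when an LR(0) state has two complete items [A → α .] and [B → β .] — both call for a reduction, and with no lookahead the parser cannot choose between them.

Augment with C' → C and build the canonical LR(0) collection (I0 = CLOSURE({[C' → . C]}), then GOTO on every symbol after a dot until no new states appear). It has 12 states:
  I0: { [C → . *], [C → . - - P], [C → . f], [C' → . C] }  — shift
  I1: { [C → * .] }  — reduce
  I2: { [C → - . - P] }  — shift
  I3: { [C' → C .] }  — accept
  I4: { [C → f .] }  — reduce
  I5: { [C → - - . P], [P → . - - f], [P → . P P f] }  — shift
  I6: { [P → - . - f] }  — shift
  I7: { [C → - - P .], [P → . - - f], [P → . P P f], [P → P . P f] }  — shift, reduce
  I8: { [P → . - - f], [P → . P P f], [P → P . P f], [P → P P . f] }  — shift
  I9: { [P → P P f .] }  — reduce
  I10: { [P → - - . f] }  — shift
  I11: { [P → - - f .] }  — reduce

No state contains more than one complete item.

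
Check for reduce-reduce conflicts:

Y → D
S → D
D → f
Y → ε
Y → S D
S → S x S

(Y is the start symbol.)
Yes — I1: [S → D .] vs [Y → D .]

A reduce-reduce conflict occurs when an LR(0) state has two complete items [A → α .] and [B → β .] — both call for a reduction, and with no lookahead the parser cannot choose between them.

Augment with Y' → Y and build the canonical LR(0) collection (I0 = CLOSURE({[Y' → . Y]}), then GOTO on every symbol after a dot until no new states appear). It has 9 states:
  I0: { [D → . f], [S → . D], [S → . S x S], [Y → . D], [Y → . S D], [Y → .], [Y' → . Y] }  — shift, reduce
  I1: { [S → D .], [Y → D .] }  — 2 reduces
  I2: { [D → . f], [S → S . x S], [Y → S . D] }  — shift
  I3: { [Y' → Y .] }  — accept
  I4: { [D → f .] }  — reduce
  I5: { [Y → S D .] }  — reduce
  I6: { [D → . f], [S → . D], [S → . S x S], [S → S x . S] }  — shift
  I7: { [S → D .] }  — reduce
  I8: { [S → S . x S], [S → S x S .] }  — shift, reduce

I1 contains complete items [S → D .], [Y → D .] — reduce-reduce conflict.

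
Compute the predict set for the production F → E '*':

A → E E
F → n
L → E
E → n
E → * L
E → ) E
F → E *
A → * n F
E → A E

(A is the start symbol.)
{ ')', '*', 'n' }

PREDICT(F → E '*') = (FIRST(RHS) \ {ε}) ∪ (FOLLOW(F) if ε ∈ FIRST(RHS), i.e. RHS ⇒* ε)
FIRST(E) = { ')', '*', 'n' }
FIRST(E '*') = { ')', '*', 'n' }
ε ∉ FIRST(E '*'), so FOLLOW(F) is not added.
PREDICT(F → E '*') = { ')', '*', 'n' }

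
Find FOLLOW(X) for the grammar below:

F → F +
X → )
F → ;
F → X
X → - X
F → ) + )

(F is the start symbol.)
{ $, '+' }

To compute FOLLOW(X), find every occurrence of X on a right-hand side N → α X β: add FIRST(β) \ {ε}, and if β is empty or nullable also add FOLLOW(N). Iterate to a fixed point.

In F → X: X is at the end, add FOLLOW(F)
In X → - X: X is at the end; this adds FOLLOW(X) to itself — nothing new

The FOLLOW sets referred to above (computed the same way, to a fixed point):
  FOLLOW(F) = { $, '+' }

Taking the union: FOLLOW(X) = { $, '+' }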